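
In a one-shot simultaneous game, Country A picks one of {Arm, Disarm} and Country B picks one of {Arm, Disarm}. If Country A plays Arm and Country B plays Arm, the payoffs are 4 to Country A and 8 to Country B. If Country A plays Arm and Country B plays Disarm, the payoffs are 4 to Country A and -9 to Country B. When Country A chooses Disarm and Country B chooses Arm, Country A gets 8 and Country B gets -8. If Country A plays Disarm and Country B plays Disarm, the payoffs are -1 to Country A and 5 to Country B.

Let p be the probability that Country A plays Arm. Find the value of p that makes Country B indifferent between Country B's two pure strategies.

p = 13/30

Country B's indifference between Arm and Disarm determines Country A's mixing probability p:
  Country B's payoff to Arm: p·8 + (1−p)·(-8) = 16p - 8
  Country B's payoff to Disarm: p·(-9) + (1−p)·5 = -14p + 5
  16p - 8 = -14p + 5  ⇒  30p = 13  ⇒  p = 13/30.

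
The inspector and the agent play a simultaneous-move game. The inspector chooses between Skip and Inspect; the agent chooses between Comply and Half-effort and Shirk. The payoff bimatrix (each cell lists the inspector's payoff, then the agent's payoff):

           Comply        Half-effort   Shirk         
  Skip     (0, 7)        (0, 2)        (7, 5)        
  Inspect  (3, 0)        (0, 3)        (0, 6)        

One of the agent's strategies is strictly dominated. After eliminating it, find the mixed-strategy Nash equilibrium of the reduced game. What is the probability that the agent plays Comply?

q = 7/10

The agent's strategy Half-effort is strictly dominated by Shirk: 5 > 2 and 6 > 3. Eliminate Half-effort.
For the inspector to be willing to mix, the inspector must be indifferent between Skip and Inspect, which pins down the agent's mix.
  the inspector's payoff to Skip: q·0 + (1−q)·7 = -7q + 7
  the inspector's payoff to Inspect: q·3 + (1−q)·0 = 3q
  -7q + 7 = 3q  ⇒  -10q = -7  ⇒  q = 7/10.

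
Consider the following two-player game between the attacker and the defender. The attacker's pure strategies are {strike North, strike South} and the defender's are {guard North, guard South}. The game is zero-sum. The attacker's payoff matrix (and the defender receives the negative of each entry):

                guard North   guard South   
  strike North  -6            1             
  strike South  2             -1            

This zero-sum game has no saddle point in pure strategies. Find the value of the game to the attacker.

v = -2/5

The attacker's indifference between strike North and strike South determines the defender's mixing probability q:
  the attacker's expected payoff from strike North: q·(-6) + (1−q)·1 = -7q + 1
  the attacker's expected payoff from strike South: q·2 + (1−q)·(-1) = 3q - 1
  -7q + 1 = 3q - 1  ⇒  -10q = -2  ⇒  q = 1/5.
The value is the attacker's expected payoff against this mix (using strike North): (1/5)·(-6) + (4/5)·1 = -2/5.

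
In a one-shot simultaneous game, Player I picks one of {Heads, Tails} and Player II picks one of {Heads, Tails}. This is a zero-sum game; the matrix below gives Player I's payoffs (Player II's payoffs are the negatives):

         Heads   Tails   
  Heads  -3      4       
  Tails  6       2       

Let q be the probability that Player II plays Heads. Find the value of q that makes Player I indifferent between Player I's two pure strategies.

q = 2/11

Player I's indifference between Heads and Tails determines Player II's mixing probability q:
  Player I's expected payoff from Heads: q·(-3) + (1−q)·4 = -7q + 4
  Player I's expected payoff from Tails: q·6 + (1−q)·2 = 4q + 2
  -7q + 4 = 4q + 2  ⇒  -11q = -2  ⇒  q = 2/11.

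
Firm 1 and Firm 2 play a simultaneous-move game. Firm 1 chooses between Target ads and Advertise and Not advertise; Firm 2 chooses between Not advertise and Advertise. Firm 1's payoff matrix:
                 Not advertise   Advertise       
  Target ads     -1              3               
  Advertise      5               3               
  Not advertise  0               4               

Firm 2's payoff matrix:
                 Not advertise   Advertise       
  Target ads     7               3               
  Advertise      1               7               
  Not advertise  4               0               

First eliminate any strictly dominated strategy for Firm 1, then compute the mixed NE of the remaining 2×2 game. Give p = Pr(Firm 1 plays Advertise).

p = 2/5

Firm 1's strategy Target ads is strictly dominated by Not advertise: 0 > -1 and 4 > 3. Eliminate Target ads.
In a mixed equilibrium Firm 2 is indifferent between Not advertise and Advertise; this condition fixes p.
  Firm 2's payoff to Not advertise: p·1 + (1−p)·4 = -3p + 4
  Firm 2's payoff to Advertise: p·7 + (1−p)·0 = 7p
  -3p + 4 = 7p  ⇒  -10p = -4  ⇒  p = 2/5.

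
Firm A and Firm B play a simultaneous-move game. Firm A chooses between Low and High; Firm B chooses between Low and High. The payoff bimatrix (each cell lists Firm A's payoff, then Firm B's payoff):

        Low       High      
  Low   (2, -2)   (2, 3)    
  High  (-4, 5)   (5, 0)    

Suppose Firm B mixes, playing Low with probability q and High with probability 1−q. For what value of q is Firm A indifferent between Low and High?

q = 1/3

Set Firm A's expected payoff from Low equal to that from High:
  Firm A's payoff from Low: q·2 + (1−q)·2 = 2
  Firm A's payoff from High: q·(-4) + (1−q)·5 = -9q + 5
  2 = -9q + 5  ⇒  9q = 3  ⇒  q = 1/3.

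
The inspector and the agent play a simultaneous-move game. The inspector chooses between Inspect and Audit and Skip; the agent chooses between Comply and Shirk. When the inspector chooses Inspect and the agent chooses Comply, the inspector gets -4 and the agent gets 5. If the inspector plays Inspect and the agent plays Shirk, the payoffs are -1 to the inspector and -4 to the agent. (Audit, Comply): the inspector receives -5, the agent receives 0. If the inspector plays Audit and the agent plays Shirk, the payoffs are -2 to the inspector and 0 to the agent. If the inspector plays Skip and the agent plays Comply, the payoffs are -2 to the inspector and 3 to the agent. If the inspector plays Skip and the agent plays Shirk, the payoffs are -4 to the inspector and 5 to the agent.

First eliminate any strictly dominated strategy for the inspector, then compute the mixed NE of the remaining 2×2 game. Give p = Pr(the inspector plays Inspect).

The inspector's strategy Audit is strictly dominated by Inspect: -4 > -5 and -1 > -2. Eliminate Audit.
The inspector's mix must leave the agent indifferent between Comply and Shirk.
  the agent's expected payoff from Comply: p·5 + (1−p)·3 = 2p + 3
  the agent's expected payoff from Shirk: p·(-4) + (1−p)·5 = -9p + 5
  2p + 3 = -9p + 5  ⇒  11p = 2  ⇒  p = 2/11.

p = 2/11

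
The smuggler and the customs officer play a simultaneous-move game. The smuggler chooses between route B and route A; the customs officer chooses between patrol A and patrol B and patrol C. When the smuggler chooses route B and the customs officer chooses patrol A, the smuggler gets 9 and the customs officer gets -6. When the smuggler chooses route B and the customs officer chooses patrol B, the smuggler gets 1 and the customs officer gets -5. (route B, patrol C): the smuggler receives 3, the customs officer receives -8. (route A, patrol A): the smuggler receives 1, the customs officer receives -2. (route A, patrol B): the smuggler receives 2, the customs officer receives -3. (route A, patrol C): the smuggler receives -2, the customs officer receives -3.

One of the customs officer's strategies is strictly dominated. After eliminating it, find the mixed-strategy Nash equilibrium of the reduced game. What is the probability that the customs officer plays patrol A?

q = 1/9

The customs officer's strategy patrol C is strictly dominated by patrol A: -6 > -8 and -2 > -3. Eliminate patrol C.
The customs officer's mix must leave the smuggler indifferent between route B and route A.
  the smuggler's payoff from route B: q·9 + (1−q)·1 = 8q + 1
  the smuggler's payoff from route A: q·1 + (1−q)·2 = -q + 2
  8q + 1 = -q + 2  ⇒  9q = 1  ⇒  q = 1/9.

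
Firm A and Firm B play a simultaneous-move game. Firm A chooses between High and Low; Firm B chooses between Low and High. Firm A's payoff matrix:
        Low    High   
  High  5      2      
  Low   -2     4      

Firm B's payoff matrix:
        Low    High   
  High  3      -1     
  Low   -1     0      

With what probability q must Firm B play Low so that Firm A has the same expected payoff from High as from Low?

Firm B's mix must leave Firm A indifferent between High and Low.
  Firm A's payoff to High: q·5 + (1−q)·2 = 3q + 2
  Firm A's payoff to Low: q·(-2) + (1−q)·4 = -6q + 4
  3q + 2 = -6q + 4  ⇒  9q = 2  ⇒  q = 2/9.

q = 2/9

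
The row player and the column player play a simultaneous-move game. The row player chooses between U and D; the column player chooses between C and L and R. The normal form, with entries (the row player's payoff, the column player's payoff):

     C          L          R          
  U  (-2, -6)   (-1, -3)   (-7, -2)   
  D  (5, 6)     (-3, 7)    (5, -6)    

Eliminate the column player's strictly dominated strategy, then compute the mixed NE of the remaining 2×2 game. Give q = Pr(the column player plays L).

q = 6/7

The column player's strategy C is strictly dominated by L: -3 > -6 and 7 > 6. Eliminate C.
The row player's indifference between U and D determines the column player's mixing probability q:
  the row player's payoff to U: q·(-1) + (1−q)·(-7) = 6q - 7
  the row player's payoff to D: q·(-3) + (1−q)·5 = -8q + 5
  6q - 7 = -8q + 5  ⇒  14q = 12  ⇒  q = 6/7.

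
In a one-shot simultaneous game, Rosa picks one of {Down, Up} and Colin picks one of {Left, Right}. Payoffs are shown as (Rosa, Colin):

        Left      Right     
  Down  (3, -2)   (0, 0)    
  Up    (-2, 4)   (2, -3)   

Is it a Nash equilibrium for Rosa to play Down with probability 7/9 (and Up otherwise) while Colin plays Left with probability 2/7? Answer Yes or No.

Check Colin's indifference given Rosa's mix p = 7/9:
  payoff from Left = -2/3; payoff from Right = -2/3 — equal.
Check Rosa's indifference given Colin's mix q = 2/7:
  payoff from Down = 6/7; payoff from Up = 6/7 — equal.
Both players are indifferent, so neither can profitably deviate.

Yes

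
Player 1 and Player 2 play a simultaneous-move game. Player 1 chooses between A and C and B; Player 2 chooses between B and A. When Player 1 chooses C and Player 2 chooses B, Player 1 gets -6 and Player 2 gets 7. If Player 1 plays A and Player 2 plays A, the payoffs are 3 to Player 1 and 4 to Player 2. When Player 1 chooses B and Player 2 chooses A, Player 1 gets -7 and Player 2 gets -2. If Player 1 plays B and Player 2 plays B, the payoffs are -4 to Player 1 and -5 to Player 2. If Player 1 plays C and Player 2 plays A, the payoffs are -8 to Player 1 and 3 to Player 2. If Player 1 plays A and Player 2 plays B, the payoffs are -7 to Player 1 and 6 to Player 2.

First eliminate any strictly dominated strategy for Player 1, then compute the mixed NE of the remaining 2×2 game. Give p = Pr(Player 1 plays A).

Player 1's strategy C is strictly dominated by B: -4 > -6 and -7 > -8. Eliminate C.
In a mixed equilibrium Player 2 is indifferent between B and A; this condition fixes p.
  Player 2's payoff to B: p·6 + (1−p)·(-5) = 11p - 5
  Player 2's payoff to A: p·4 + (1−p)·(-2) = 6p - 2
  11p - 5 = 6p - 2  ⇒  5p = 3  ⇒  p = 3/5.

p = 3/5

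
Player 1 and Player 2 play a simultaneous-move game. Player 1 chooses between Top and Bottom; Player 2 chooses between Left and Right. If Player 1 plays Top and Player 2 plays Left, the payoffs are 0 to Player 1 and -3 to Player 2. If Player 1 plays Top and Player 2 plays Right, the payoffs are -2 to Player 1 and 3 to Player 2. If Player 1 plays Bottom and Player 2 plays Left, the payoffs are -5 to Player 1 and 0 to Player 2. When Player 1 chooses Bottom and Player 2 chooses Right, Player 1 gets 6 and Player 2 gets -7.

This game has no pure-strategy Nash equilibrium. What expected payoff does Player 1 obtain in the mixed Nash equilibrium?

-10/13

Set Player 1's expected payoff from Top equal to that from Bottom:
  Player 1's payoff to Top: q·0 + (1−q)·(-2) = 2q - 2
  Player 1's payoff to Bottom: q·(-5) + (1−q)·6 = -11q + 6
  2q - 2 = -11q + 6  ⇒  13q = 8  ⇒  q = 8/13.
At equilibrium Player 1 is indifferent across rows, so Player 1's payoff equals the payoff from Top: (8/13)·0 + (5/13)·(-2) = -10/13.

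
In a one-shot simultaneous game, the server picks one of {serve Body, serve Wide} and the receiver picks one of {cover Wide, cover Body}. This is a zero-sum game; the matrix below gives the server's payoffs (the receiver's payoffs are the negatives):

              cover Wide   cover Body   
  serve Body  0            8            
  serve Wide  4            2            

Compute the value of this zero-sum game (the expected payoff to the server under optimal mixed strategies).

The server's indifference between serve Body and serve Wide determines the receiver's mixing probability q:
  the server's payoff from serve Body: q·0 + (1−q)·8 = -8q + 8
  the server's payoff from serve Wide: q·4 + (1−q)·2 = 2q + 2
  -8q + 8 = 2q + 2  ⇒  -10q = -6  ⇒  q = 3/5.
The value is the server's expected payoff against this mix (using serve Body): (3/5)·0 + (2/5)·8 = 16/5.

v = 16/5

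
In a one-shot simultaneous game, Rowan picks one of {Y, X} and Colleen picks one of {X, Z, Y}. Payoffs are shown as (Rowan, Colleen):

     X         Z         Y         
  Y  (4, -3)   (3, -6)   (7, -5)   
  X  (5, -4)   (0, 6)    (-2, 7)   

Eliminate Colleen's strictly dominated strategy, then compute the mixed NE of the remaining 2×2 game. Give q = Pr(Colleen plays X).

Colleen's strategy Z is strictly dominated by Y: -5 > -6 and 7 > 6. Eliminate Z.
In a mixed equilibrium Rowan is indifferent between Y and X; this condition fixes q.
  Rowan's payoff to Y: q·4 + (1−q)·7 = -3q + 7
  Rowan's payoff to X: q·5 + (1−q)·(-2) = 7q - 2
  -3q + 7 = 7q - 2  ⇒  -10q = -9  ⇒  q = 9/10.

q = 9/10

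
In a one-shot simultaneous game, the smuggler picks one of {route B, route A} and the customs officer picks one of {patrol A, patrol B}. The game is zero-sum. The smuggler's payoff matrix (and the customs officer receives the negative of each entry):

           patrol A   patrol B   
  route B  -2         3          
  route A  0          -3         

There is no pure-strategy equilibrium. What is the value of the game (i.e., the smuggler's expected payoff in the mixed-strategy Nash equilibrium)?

The customs officer's mix must leave the smuggler indifferent between route B and route A.
  the smuggler's payoff to route B: q·(-2) + (1−q)·3 = -5q + 3
  the smuggler's payoff to route A: q·0 + (1−q)·(-3) = 3q - 3
  -5q + 3 = 3q - 3  ⇒  -8q = -6  ⇒  q = 3/4.
The value is the smuggler's expected payoff against this mix (using route B): (3/4)·(-2) + (1/4)·3 = -3/4.

v = -3/4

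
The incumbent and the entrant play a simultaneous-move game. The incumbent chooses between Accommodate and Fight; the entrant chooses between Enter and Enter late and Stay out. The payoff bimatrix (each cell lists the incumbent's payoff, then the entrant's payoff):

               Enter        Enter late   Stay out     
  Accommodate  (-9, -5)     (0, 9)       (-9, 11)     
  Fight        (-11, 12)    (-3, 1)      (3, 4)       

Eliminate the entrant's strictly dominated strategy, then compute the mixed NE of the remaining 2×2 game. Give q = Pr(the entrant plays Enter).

The entrant's strategy Enter late is strictly dominated by Stay out: 11 > 9 and 4 > 1. Eliminate Enter late.
In a mixed equilibrium the incumbent is indifferent between Accommodate and Fight; this condition fixes q.
  the incumbent's payoff from Accommodate: q·(-9) + (1−q)·(-9) = -9
  the incumbent's payoff from Fight: q·(-11) + (1−q)·3 = -14q + 3
  -9 = -14q + 3  ⇒  14q = 12  ⇒  q = 6/7.

q = 6/7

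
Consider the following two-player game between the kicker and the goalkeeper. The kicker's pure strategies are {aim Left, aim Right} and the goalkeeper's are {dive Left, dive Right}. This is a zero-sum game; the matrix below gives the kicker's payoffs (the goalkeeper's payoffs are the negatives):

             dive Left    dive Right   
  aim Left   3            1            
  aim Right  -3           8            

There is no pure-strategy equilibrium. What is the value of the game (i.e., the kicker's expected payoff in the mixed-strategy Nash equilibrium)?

v = 27/13

Set the kicker's expected payoff from aim Left equal to that from aim Right:
  the kicker's payoff from aim Left: q·3 + (1−q)·1 = 2q + 1
  the kicker's payoff from aim Right: q·(-3) + (1−q)·8 = -11q + 8
  2q + 1 = -11q + 8  ⇒  13q = 7  ⇒  q = 7/13.
The value is the kicker's expected payoff against this mix (using aim Left): (7/13)·3 + (6/13)·1 = 27/13.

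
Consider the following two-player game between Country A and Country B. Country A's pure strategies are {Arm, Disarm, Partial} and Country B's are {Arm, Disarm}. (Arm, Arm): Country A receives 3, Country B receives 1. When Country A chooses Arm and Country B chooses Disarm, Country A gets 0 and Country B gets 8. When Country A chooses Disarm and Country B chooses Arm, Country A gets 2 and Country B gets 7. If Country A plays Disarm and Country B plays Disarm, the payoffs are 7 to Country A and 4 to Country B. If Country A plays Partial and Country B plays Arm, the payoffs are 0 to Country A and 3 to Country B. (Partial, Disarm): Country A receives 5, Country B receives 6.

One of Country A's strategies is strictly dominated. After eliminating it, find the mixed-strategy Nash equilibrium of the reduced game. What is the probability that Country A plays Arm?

p = 3/10

Country A's strategy Partial is strictly dominated by Disarm: 2 > 0 and 7 > 5. Eliminate Partial.
Country A's mix must leave Country B indifferent between Arm and Disarm.
  Country B's expected payoff from Arm: p·1 + (1−p)·7 = -6p + 7
  Country B's expected payoff from Disarm: p·8 + (1−p)·4 = 4p + 4
  -6p + 7 = 4p + 4  ⇒  -10p = -3  ⇒  p = 3/10.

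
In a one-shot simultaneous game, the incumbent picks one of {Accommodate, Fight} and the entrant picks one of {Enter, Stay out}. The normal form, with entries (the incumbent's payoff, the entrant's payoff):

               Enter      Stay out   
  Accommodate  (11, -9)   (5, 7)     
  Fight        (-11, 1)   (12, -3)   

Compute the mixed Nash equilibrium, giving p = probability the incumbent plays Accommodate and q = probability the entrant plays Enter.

p = 1/5, q = 7/29

In a mixed equilibrium the entrant is indifferent between Enter and Stay out; this condition fixes p.
  the entrant's payoff to Enter: p·(-9) + (1−p)·1 = -10p + 1
  the entrant's payoff to Stay out: p·7 + (1−p)·(-3) = 10p - 3
  -10p + 1 = 10p - 3  ⇒  -20p = -4  ⇒  p = 1/5.
Set the incumbent's expected payoff from Accommodate equal to that from Fight:
  the incumbent's payoff from Accommodate: q·11 + (1−q)·5 = 6q + 5
  the incumbent's payoff from Fight: q·(-11) + (1−q)·12 = -23q + 12
  6q + 5 = -23q + 12  ⇒  29q = 7  ⇒  q = 7/29.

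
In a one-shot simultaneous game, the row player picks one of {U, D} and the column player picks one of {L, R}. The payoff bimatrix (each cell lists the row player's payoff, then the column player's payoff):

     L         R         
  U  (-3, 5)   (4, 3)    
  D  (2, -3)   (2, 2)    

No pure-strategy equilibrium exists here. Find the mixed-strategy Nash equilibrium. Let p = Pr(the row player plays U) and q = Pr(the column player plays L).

For the column player to be willing to mix, the column player must be indifferent between L and R, which pins down the row player's mix.
  the column player's expected payoff from L: p·5 + (1−p)·(-3) = 8p - 3
  the column player's expected payoff from R: p·3 + (1−p)·2 = p + 2
  8p - 3 = p + 2  ⇒  7p = 5  ⇒  p = 5/7.
The row player's indifference between U and D determines the column player's mixing probability q:
  the row player's expected payoff from U: q·(-3) + (1−q)·4 = -7q + 4
  the row player's expected payoff from D: q·2 + (1−q)·2 = 2
  -7q + 4 = 2  ⇒  -7q = -2  ⇒  q = 2/7.

p = 5/7, q = 2/7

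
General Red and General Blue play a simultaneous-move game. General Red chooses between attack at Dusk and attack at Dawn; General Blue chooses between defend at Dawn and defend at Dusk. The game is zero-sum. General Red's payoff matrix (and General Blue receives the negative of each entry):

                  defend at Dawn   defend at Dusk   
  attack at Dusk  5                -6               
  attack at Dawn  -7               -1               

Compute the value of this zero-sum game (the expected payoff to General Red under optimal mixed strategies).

v = -47/17

General Blue's mix must leave General Red indifferent between attack at Dusk and attack at Dawn.
  General Red's payoff from attack at Dusk: q·5 + (1−q)·(-6) = 11q - 6
  General Red's payoff from attack at Dawn: q·(-7) + (1−q)·(-1) = -6q - 1
  11q - 6 = -6q - 1  ⇒  17q = 5  ⇒  q = 5/17.
The value is General Red's expected payoff against this mix (using attack at Dusk): (5/17)·5 + (12/17)·(-6) = -47/17.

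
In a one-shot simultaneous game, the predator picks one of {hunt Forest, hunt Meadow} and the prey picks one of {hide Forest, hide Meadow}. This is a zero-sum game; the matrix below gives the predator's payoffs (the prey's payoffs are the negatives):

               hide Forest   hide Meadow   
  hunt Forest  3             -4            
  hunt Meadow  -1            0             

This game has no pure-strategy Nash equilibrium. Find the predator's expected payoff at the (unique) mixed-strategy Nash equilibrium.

-1/2

In a mixed equilibrium the predator is indifferent between hunt Forest and hunt Meadow; this condition fixes q.
  the predator's payoff to hunt Forest: q·3 + (1−q)·(-4) = 7q - 4
  the predator's payoff to hunt Meadow: q·(-1) + (1−q)·0 = -q
  7q - 4 = -q  ⇒  8q = 4  ⇒  q = 1/2.
At equilibrium the predator is indifferent across rows, so the predator's payoff equals the payoff from hunt Forest: (1/2)·3 + (1/2)·(-4) = -1/2.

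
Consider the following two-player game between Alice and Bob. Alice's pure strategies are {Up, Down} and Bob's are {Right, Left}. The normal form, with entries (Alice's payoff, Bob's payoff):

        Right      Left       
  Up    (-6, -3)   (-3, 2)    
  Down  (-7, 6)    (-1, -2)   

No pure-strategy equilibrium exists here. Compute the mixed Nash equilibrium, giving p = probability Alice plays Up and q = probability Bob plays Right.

p = 8/13, q = 2/3

Set Bob's expected payoff from Right equal to that from Left:
  Bob's payoff to Right: p·(-3) + (1−p)·6 = -9p + 6
  Bob's payoff to Left: p·2 + (1−p)·(-2) = 4p - 2
  -9p + 6 = 4p - 2  ⇒  -13p = -8  ⇒  p = 8/13.
Set Alice's expected payoff from Up equal to that from Down:
  Alice's payoff to Up: q·(-6) + (1−q)·(-3) = -3q - 3
  Alice's payoff to Down: q·(-7) + (1−q)·(-1) = -6q - 1
  -3q - 3 = -6q - 1  ⇒  3q = 2  ⇒  q = 2/3.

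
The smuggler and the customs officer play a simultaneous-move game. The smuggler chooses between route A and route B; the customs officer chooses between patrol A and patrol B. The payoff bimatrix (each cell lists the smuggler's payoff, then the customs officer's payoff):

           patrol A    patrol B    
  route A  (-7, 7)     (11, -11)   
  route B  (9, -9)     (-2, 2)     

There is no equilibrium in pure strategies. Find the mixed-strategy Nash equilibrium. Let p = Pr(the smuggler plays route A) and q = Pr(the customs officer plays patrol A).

In a mixed equilibrium the customs officer is indifferent between patrol A and patrol B; this condition fixes p.
  the customs officer's payoff to patrol A: p·7 + (1−p)·(-9) = 16p - 9
  the customs officer's payoff to patrol B: p·(-11) + (1−p)·2 = -13p + 2
  16p - 9 = -13p + 2  ⇒  29p = 11  ⇒  p = 11/29.
The smuggler's indifference between route A and route B determines the customs officer's mixing probability q:
  the smuggler's expected payoff from route A: q·(-7) + (1−q)·11 = -18q + 11
  the smuggler's expected payoff from route B: q·9 + (1−q)·(-2) = 11q - 2
  -18q + 11 = 11q - 2  ⇒  -29q = -13  ⇒  q = 13/29.

p = 11/29, q = 13/29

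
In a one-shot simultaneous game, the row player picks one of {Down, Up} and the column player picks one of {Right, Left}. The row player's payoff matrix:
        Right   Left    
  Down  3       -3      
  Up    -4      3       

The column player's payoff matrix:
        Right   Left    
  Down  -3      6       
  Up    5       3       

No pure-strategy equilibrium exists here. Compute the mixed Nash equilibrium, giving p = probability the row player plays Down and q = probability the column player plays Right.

Set the column player's expected payoff from Right equal to that from Left:
  the column player's expected payoff from Right: p·(-3) + (1−p)·5 = -8p + 5
  the column player's expected payoff from Left: p·6 + (1−p)·3 = 3p + 3
  -8p + 5 = 3p + 3  ⇒  -11p = -2  ⇒  p = 2/11.
For the row player to be willing to mix, the row player must be indifferent between Down and Up, which pins down the column player's mix.
  the row player's payoff to Down: q·3 + (1−q)·(-3) = 6q - 3
  the row player's payoff to Up: q·(-4) + (1−q)·3 = -7q + 3
  6q - 3 = -7q + 3  ⇒  13q = 6  ⇒  q = 6/13.

p = 2/11, q = 6/13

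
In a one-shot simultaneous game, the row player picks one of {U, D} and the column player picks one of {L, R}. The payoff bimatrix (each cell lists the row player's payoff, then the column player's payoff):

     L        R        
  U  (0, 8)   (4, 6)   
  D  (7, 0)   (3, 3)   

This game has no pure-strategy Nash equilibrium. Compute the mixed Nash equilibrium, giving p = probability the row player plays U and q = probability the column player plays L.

In a mixed equilibrium the column player is indifferent between L and R; this condition fixes p.
  the column player's payoff from L: p·8 + (1−p)·0 = 8p
  the column player's payoff from R: p·6 + (1−p)·3 = 3p + 3
  8p = 3p + 3  ⇒  5p = 3  ⇒  p = 3/5.
In a mixed equilibrium the row player is indifferent between U and D; this condition fixes q.
  the row player's payoff from U: q·0 + (1−q)·4 = -4q + 4
  the row player's payoff from D: q·7 + (1−q)·3 = 4q + 3
  -4q + 4 = 4q + 3  ⇒  -8q = -1  ⇒  q = 1/8.

p = 3/5, q = 1/8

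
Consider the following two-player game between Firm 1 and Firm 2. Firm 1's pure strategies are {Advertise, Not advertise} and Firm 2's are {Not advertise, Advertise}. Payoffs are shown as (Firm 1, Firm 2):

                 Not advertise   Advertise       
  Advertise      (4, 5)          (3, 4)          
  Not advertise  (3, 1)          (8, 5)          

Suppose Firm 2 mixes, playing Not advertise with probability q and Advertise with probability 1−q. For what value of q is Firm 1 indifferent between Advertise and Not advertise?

For Firm 1 to be willing to mix, Firm 1 must be indifferent between Advertise and Not advertise, which pins down Firm 2's mix.
  Firm 1's payoff to Advertise: q·4 + (1−q)·3 = q + 3
  Firm 1's payoff to Not advertise: q·3 + (1−q)·8 = -5q + 8
  q + 3 = -5q + 8  ⇒  6q = 5  ⇒  q = 5/6.

q = 5/6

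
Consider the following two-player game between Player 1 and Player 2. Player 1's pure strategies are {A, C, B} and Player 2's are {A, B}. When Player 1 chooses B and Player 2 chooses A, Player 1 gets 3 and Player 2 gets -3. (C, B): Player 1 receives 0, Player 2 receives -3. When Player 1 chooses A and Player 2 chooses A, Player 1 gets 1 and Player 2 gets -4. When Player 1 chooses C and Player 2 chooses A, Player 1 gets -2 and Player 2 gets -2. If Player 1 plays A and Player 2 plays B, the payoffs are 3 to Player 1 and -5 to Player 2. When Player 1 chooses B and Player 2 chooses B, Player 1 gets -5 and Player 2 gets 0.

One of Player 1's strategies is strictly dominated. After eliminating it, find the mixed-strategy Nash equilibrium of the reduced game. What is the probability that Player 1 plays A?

p = 3/4

Player 1's strategy C is strictly dominated by A: 1 > -2 and 3 > 0. Eliminate C.
Player 2's indifference between A and B determines Player 1's mixing probability p:
  Player 2's payoff to A: p·(-4) + (1−p)·(-3) = -p - 3
  Player 2's payoff to B: p·(-5) + (1−p)·0 = -5p
  -p - 3 = -5p  ⇒  4p = 3  ⇒  p = 3/4.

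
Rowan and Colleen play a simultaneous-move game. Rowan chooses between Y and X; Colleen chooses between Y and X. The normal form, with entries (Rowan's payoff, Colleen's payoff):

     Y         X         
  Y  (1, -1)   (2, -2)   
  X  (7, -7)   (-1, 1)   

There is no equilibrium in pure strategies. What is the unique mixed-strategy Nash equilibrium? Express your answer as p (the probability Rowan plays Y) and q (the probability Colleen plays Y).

Rowan's mix must leave Colleen indifferent between Y and X.
  Colleen's expected payoff from Y: p·(-1) + (1−p)·(-7) = 6p - 7
  Colleen's expected payoff from X: p·(-2) + (1−p)·1 = -3p + 1
  6p - 7 = -3p + 1  ⇒  9p = 8  ⇒  p = 8/9.
In a mixed equilibrium Rowan is indifferent between Y and X; this condition fixes q.
  Rowan's payoff to Y: q·1 + (1−q)·2 = -q + 2
  Rowan's payoff to X: q·7 + (1−q)·(-1) = 8q - 1
  -q + 2 = 8q - 1  ⇒  -9q = -3  ⇒  q = 1/3.

p = 8/9, q = 1/3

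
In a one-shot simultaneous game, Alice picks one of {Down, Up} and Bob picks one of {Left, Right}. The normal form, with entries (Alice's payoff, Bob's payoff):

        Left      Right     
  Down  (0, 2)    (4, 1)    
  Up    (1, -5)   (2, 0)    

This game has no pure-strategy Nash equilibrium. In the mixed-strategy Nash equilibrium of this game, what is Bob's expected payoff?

For Bob to be willing to mix, Bob must be indifferent between Left and Right, which pins down Alice's mix.
  Bob's payoff from Left: p·2 + (1−p)·(-5) = 7p - 5
  Bob's payoff from Right: p·1 + (1−p)·0 = p
  7p - 5 = p  ⇒  6p = 5  ⇒  p = 5/6.
At equilibrium Bob is indifferent across columns, so Bob's payoff equals the payoff from Left: (5/6)·2 + (1/6)·(-5) = 5/6.

5/6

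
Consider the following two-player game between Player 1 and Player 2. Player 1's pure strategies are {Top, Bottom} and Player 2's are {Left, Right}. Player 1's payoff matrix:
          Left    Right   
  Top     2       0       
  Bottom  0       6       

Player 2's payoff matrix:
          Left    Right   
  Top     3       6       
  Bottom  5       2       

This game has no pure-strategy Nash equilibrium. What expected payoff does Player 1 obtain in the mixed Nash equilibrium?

Set Player 1's expected payoff from Top equal to that from Bottom:
  Player 1's payoff from Top: q·2 + (1−q)·0 = 2q
  Player 1's payoff from Bottom: q·0 + (1−q)·6 = -6q + 6
  2q = -6q + 6  ⇒  8q = 6  ⇒  q = 3/4.
At equilibrium Player 1 is indifferent across rows, so Player 1's payoff equals the payoff from Top: (3/4)·2 + (1/4)·0 = 3/2.

3/2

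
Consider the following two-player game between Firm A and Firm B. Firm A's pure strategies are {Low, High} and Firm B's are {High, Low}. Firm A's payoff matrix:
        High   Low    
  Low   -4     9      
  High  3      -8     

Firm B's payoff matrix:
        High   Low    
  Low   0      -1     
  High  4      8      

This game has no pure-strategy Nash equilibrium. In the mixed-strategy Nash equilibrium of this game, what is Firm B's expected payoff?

4/5

In a mixed equilibrium Firm B is indifferent between High and Low; this condition fixes p.
  Firm B's payoff from High: p·0 + (1−p)·4 = -4p + 4
  Firm B's payoff from Low: p·(-1) + (1−p)·8 = -9p + 8
  -4p + 4 = -9p + 8  ⇒  5p = 4  ⇒  p = 4/5.
At equilibrium Firm B is indifferent across columns, so Firm B's payoff equals the payoff from High: (4/5)·0 + (1/5)·4 = 4/5.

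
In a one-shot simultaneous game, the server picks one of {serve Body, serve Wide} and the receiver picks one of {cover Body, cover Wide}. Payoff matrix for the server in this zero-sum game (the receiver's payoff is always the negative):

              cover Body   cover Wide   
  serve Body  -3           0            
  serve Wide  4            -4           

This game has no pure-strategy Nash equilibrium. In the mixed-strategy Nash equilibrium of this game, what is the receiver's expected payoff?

12/11

Set the receiver's expected payoff from cover Body equal to that from cover Wide:
  the receiver's payoff from cover Body: p·3 + (1−p)·(-4) = 7p - 4
  the receiver's payoff from cover Wide: p·0 + (1−p)·4 = -4p + 4
  7p - 4 = -4p + 4  ⇒  11p = 8  ⇒  p = 8/11.
At equilibrium the receiver is indifferent across columns, so the receiver's payoff equals the payoff from cover Body: (8/11)·3 + (3/11)·(-4) = 12/11.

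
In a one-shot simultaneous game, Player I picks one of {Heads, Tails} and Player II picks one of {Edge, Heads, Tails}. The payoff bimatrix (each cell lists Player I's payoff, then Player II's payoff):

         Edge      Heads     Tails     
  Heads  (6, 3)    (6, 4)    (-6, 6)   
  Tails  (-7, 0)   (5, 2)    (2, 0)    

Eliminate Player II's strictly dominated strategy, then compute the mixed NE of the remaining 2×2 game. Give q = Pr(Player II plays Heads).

Player II's strategy Edge is strictly dominated by Heads: 4 > 3 and 2 > 0. Eliminate Edge.
Set Player I's expected payoff from Heads equal to that from Tails:
  Player I's payoff from Heads: q·6 + (1−q)·(-6) = 12q - 6
  Player I's payoff from Tails: q·5 + (1−q)·2 = 3q + 2
  12q - 6 = 3q + 2  ⇒  9q = 8  ⇒  q = 8/9.

q = 8/9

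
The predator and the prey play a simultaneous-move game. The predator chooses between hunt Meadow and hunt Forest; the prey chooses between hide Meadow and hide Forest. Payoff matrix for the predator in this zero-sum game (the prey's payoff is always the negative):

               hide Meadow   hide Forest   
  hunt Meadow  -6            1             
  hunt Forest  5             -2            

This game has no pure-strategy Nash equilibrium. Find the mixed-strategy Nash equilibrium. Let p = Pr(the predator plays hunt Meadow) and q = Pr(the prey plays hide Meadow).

p = 1/2, q = 3/14

Set the prey's expected payoff from hide Meadow equal to that from hide Forest:
  the prey's payoff from hide Meadow: p·6 + (1−p)·(-5) = 11p - 5
  the prey's payoff from hide Forest: p·(-1) + (1−p)·2 = -3p + 2
  11p - 5 = -3p + 2  ⇒  14p = 7  ⇒  p = 1/2.
The prey's mix must leave the predator indifferent between hunt Meadow and hunt Forest.
  the predator's payoff from hunt Meadow: q·(-6) + (1−q)·1 = -7q + 1
  the predator's payoff from hunt Forest: q·5 + (1−q)·(-2) = 7q - 2
  -7q + 1 = 7q - 2  ⇒  -14q = -3  ⇒  q = 3/14.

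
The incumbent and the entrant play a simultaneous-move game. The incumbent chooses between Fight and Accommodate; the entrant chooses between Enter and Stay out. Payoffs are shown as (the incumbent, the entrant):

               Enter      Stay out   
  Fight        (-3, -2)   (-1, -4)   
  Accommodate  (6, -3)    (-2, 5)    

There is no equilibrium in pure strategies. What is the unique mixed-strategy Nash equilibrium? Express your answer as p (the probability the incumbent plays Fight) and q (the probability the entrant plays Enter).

p = 4/5, q = 1/10

For the entrant to be willing to mix, the entrant must be indifferent between Enter and Stay out, which pins down the incumbent's mix.
  the entrant's payoff to Enter: p·(-2) + (1−p)·(-3) = p - 3
  the entrant's payoff to Stay out: p·(-4) + (1−p)·5 = -9p + 5
  p - 3 = -9p + 5  ⇒  10p = 8  ⇒  p = 4/5.
For the incumbent to be willing to mix, the incumbent must be indifferent between Fight and Accommodate, which pins down the entrant's mix.
  the incumbent's payoff from Fight: q·(-3) + (1−q)·(-1) = -2q - 1
  the incumbent's payoff from Accommodate: q·6 + (1−q)·(-2) = 8q - 2
  -2q - 1 = 8q - 2  ⇒  -10q = -1  ⇒  q = 1/10.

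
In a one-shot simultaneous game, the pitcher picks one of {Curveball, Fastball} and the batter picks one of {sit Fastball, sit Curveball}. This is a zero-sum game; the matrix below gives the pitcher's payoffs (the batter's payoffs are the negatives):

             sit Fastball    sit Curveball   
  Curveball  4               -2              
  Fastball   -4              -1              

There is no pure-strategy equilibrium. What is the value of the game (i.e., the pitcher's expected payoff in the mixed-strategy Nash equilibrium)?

In a mixed equilibrium the pitcher is indifferent between Curveball and Fastball; this condition fixes q.
  the pitcher's expected payoff from Curveball: q·4 + (1−q)·(-2) = 6q - 2
  the pitcher's expected payoff from Fastball: q·(-4) + (1−q)·(-1) = -3q - 1
  6q - 2 = -3q - 1  ⇒  9q = 1  ⇒  q = 1/9.
The value is the pitcher's expected payoff against this mix (using Curveball): (1/9)·4 + (8/9)·(-2) = -4/3.

v = -4/3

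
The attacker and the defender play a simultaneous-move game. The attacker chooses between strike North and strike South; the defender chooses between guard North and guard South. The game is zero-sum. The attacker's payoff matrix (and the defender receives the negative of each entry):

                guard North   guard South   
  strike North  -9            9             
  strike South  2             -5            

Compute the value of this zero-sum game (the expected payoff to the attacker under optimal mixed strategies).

In a mixed equilibrium the attacker is indifferent between strike North and strike South; this condition fixes q.
  the attacker's payoff from strike North: q·(-9) + (1−q)·9 = -18q + 9
  the attacker's payoff from strike South: q·2 + (1−q)·(-5) = 7q - 5
  -18q + 9 = 7q - 5  ⇒  -25q = -14  ⇒  q = 14/25.
The value is the attacker's expected payoff against this mix (using strike North): (14/25)·(-9) + (11/25)·9 = -27/25.

v = -27/25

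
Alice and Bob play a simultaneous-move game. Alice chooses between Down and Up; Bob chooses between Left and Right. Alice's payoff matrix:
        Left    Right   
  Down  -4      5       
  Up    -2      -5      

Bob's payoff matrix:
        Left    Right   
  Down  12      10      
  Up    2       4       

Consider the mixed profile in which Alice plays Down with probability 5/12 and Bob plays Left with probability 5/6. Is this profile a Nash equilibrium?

Given Alice's mix p = 5/12, Bob's payoff from Left is 37/6 but from Right is 13/2. Bob strictly prefers Right, so Bob would not mix.
So the proposed profile is not a Nash equilibrium.

No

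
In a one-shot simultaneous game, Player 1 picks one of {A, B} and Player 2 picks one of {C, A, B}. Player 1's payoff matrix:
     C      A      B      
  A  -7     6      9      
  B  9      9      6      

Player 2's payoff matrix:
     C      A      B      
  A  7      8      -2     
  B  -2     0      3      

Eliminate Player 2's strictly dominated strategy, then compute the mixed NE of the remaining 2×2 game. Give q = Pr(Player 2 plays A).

q = 1/2

Player 2's strategy C is strictly dominated by A: 8 > 7 and 0 > -2. Eliminate C.
In a mixed equilibrium Player 1 is indifferent between A and B; this condition fixes q.
  Player 1's payoff to A: q·6 + (1−q)·9 = -3q + 9
  Player 1's payoff to B: q·9 + (1−q)·6 = 3q + 6
  -3q + 9 = 3q + 6  ⇒  -6q = -3  ⇒  q = 1/2.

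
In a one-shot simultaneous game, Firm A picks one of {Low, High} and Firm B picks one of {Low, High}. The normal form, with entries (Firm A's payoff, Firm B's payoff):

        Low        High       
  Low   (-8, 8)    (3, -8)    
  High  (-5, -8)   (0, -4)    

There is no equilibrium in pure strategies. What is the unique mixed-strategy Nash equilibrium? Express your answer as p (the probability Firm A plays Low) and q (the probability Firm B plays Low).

p = 1/5, q = 1/2

For Firm B to be willing to mix, Firm B must be indifferent between Low and High, which pins down Firm A's mix.
  Firm B's expected payoff from Low: p·8 + (1−p)·(-8) = 16p - 8
  Firm B's expected payoff from High: p·(-8) + (1−p)·(-4) = -4p - 4
  16p - 8 = -4p - 4  ⇒  20p = 4  ⇒  p = 1/5.
Firm A's indifference between Low and High determines Firm B's mixing probability q:
  Firm A's payoff from Low: q·(-8) + (1−q)·3 = -11q + 3
  Firm A's payoff from High: q·(-5) + (1−q)·0 = -5q
  -11q + 3 = -5q  ⇒  -6q = -3  ⇒  q = 1/2.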